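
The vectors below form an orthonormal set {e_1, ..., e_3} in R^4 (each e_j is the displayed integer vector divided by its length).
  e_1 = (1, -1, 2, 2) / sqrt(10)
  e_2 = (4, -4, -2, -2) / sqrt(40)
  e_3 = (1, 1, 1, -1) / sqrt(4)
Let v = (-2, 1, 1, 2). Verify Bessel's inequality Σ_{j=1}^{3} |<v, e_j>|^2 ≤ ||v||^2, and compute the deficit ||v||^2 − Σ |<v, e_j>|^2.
Σ |<v, e_j>|^2 = 10; ||v||^2 = 10; deficit = 0

Write each e_j = u_j / sqrt(<u_j, u_j>) where u_j is the displayed integer vector. Then <v, e_j> = <v, u_j> / sqrt(<u_j, u_j>), so |<v, e_j>|^2 = <v, u_j>^2 / <u_j, u_j>.
Coefficients: <v, e_1> = 3/sqrt(10), <v, e_2> = -18/sqrt(40), <v, e_3> = -2/sqrt(4).
Square and sum: Σ |<v, e_j>|^2 = 10.
Compute ||v||^2 = v·v = 10.
Deficit = 10 − 10 = 0 ≥ 0, confirming Bessel's inequality. (The deficit equals ||v − Σ <v,e_j> e_j||^2, the squared distance from v to span{e_j}.)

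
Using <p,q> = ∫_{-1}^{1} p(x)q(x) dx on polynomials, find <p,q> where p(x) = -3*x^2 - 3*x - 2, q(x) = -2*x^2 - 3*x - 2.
<p,q> = 346/15

Expand the product: p(x)·q(x) = 6*x^4 + 15*x^3 + 19*x^2 + 12*x + 4.
∫_{-1}^{1} of each monomial x^k gives [2/(k+1) if k even, 0 if k odd]. Integrating term-by-term (or equivalently evaluating the antiderivative F(x) = 6*x^5/5 + 15*x^4/4 + 19*x^3/3 + 6*x^2 + 4*x at the endpoints):
  F(1) − F(−1) = 1277/60 − (-107/60) = 346/15.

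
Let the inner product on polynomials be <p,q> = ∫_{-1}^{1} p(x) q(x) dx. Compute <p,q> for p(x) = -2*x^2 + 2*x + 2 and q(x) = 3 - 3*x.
<p,q> = 4

Expand the product: p(x)·q(x) = 6*x^3 - 12*x^2 + 6.
∫_{-1}^{1} of each monomial x^k gives [2/(k+1) if k even, 0 if k odd]. Integrating term-by-term (or equivalently evaluating the antiderivative F(x) = 3*x^4/2 - 4*x^3 + 6*x at the endpoints):
  F(1) − F(−1) = 7/2 − (-1/2) = 4.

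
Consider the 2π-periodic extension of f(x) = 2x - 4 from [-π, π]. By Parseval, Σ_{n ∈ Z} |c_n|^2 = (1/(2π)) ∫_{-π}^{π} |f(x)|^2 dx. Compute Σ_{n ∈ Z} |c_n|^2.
Σ |c_n|^2 = 4π^2/3 + 16

Expand and integrate term by term over [-π, π]:
  ∫ (2x)^2 dx = 4·(2π^3/3); ∫ 2·2·(-4)·x dx = 0 (odd integrand); ∫ (-4)^2 dx = 16·2π.
So (1/(2π)) ∫_{-π}^{π} (2x - 4)^2 dx = 4π^2/3 + 16 = 4π^2/3 + 16.
Parseval ⇒ Σ |c_n|^2 = 4π^2/3 + 16.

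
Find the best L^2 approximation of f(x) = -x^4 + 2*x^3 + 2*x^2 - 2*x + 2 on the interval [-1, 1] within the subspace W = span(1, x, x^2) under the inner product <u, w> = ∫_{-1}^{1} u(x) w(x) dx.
g(x) = 8*x^2/7 - 4*x/5 + 73/35

The best approximation g ∈ W is the orthogonal projection of f onto W. Writing g = a_0 + a_1 x + a_2 x^2, the coefficients solve the normal equations G · a = b where
  G_{ij} = <φ_i, φ_j> and b_i = <f, φ_i>, with φ_0 = 1, φ_1 = x, φ_2 = x^2.
G =
  [2, 0, 2/3]
  [0, 2/3, 0]
  [2/3, 0, 2/5],
b = (74/15, -8/15, 194/105).
Solving gives a_0 = 73/35, a_1 = -4/5, a_2 = 8/7, so
  g(x) = 8*x^2/7 - 4*x/5 + 73/35.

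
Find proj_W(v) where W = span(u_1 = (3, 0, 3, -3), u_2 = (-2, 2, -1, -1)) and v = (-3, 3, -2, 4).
proj_W(v) = (-47/13, 12/13, -41/13, 29/13)

Set up U = [u_1 | ... | u_2] ∈ R^(4×2). The projector onto W = col(U) is P = U (U^T U)^(-1) U^T.
Compute U^T U =
  [27, -6]
  [-6, 10],
and U^T v = (-27, 10).
Solve U^T U · c = U^T v for the coefficients: c = (-35/39, 6/13). The projection is proj_W(v) = U c.
Check: (v - proj_W(v)) · u_1 = 0  (should be 0).
Check: (v - proj_W(v)) · u_2 = 0  (should be 0).
Result: proj_W(v) = (-47/13, 12/13, -41/13, 29/13).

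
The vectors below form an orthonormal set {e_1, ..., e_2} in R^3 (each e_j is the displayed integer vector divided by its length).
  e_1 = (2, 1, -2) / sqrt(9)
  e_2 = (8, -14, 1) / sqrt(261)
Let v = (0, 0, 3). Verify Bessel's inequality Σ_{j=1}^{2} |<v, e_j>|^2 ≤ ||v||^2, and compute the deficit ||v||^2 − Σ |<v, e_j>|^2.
Σ |<v, e_j>|^2 = 117/29; ||v||^2 = 9; deficit = 144/29

Write each e_j = u_j / sqrt(<u_j, u_j>) where u_j is the displayed integer vector. Then <v, e_j> = <v, u_j> / sqrt(<u_j, u_j>), so |<v, e_j>|^2 = <v, u_j>^2 / <u_j, u_j>.
Coefficients: <v, e_1> = -6/sqrt(9), <v, e_2> = 3/sqrt(261).
Square and sum: Σ |<v, e_j>|^2 = 117/29.
Compute ||v||^2 = v·v = 9.
Deficit = 9 − 117/29 = 144/29 ≥ 0, confirming Bessel's inequality. (The deficit equals ||v − Σ <v,e_j> e_j||^2, the squared distance from v to span{e_j}.)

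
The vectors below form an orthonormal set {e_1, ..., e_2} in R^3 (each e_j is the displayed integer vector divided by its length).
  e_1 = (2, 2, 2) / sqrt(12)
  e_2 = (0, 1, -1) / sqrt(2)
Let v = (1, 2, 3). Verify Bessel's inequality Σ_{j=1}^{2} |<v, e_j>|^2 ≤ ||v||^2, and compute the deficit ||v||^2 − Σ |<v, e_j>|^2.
Σ |<v, e_j>|^2 = 25/2; ||v||^2 = 14; deficit = 3/2

Write each e_j = u_j / sqrt(<u_j, u_j>) where u_j is the displayed integer vector. Then <v, e_j> = <v, u_j> / sqrt(<u_j, u_j>), so |<v, e_j>|^2 = <v, u_j>^2 / <u_j, u_j>.
Coefficients: <v, e_1> = 12/sqrt(12), <v, e_2> = -1/sqrt(2).
Square and sum: Σ |<v, e_j>|^2 = 25/2.
Compute ||v||^2 = v·v = 14.
Deficit = 14 − 25/2 = 3/2 ≥ 0, confirming Bessel's inequality. (The deficit equals ||v − Σ <v,e_j> e_j||^2, the squared distance from v to span{e_j}.)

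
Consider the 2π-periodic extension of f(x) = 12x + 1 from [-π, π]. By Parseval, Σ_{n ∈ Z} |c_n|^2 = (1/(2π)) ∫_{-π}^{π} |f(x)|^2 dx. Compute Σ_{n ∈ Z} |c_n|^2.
Σ |c_n|^2 = 48π^2 + 1

Expand and integrate term by term over [-π, π]:
  ∫ (12x)^2 dx = 144·(2π^3/3); ∫ 2·12·(1)·x dx = 0 (odd integrand); ∫ 1^2 dx = 1·2π.
So (1/(2π)) ∫_{-π}^{π} (12x + 1)^2 dx = 144π^2/3 + 1 = 48π^2 + 1.
Parseval ⇒ Σ |c_n|^2 = 48π^2 + 1.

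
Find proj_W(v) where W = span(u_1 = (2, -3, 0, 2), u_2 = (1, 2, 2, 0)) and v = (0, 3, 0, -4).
proj_W(v) = (-224/137, 455/137, 68/137, -258/137)

Set up U = [u_1 | ... | u_2] ∈ R^(4×2). The projector onto W = col(U) is P = U (U^T U)^(-1) U^T.
Compute U^T U =
  [17, -4]
  [-4, 9],
and U^T v = (-17, 6).
Solve U^T U · c = U^T v for the coefficients: c = (-129/137, 34/137). The projection is proj_W(v) = U c.
Check: (v - proj_W(v)) · u_1 = 0  (should be 0).
Check: (v - proj_W(v)) · u_2 = 0  (should be 0).
Result: proj_W(v) = (-224/137, 455/137, 68/137, -258/137).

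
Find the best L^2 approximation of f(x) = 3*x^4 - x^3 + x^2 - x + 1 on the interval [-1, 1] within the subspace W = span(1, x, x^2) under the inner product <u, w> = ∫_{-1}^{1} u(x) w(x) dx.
g(x) = 25*x^2/7 - 8*x/5 + 26/35

The best approximation g ∈ W is the orthogonal projection of f onto W. Writing g = a_0 + a_1 x + a_2 x^2, the coefficients solve the normal equations G · a = b where
  G_{ij} = <φ_i, φ_j> and b_i = <f, φ_i>, with φ_0 = 1, φ_1 = x, φ_2 = x^2.
G =
  [2, 0, 2/3]
  [0, 2/3, 0]
  [2/3, 0, 2/5],
b = (58/15, -16/15, 202/105).
Solving gives a_0 = 26/35, a_1 = -8/5, a_2 = 25/7, so
  g(x) = 25*x^2/7 - 8*x/5 + 26/35.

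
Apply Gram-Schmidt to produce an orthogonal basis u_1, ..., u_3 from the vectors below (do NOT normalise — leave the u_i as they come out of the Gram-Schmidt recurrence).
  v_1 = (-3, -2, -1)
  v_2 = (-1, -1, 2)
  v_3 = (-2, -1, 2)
Orthogonal basis:
  u_1 = (-3, -2, -1)
  u_2 = (-5/14, -4/7, 31/14)
  u_3 = (-1/3, 7/15, 1/15)

Apply the Gram-Schmidt recurrence
  u_1 = v_1
  u_i = v_i − Σ_{j<i} ((v_i · u_j) / (u_j · u_j)) · u_j.

Step by step this gives:
  u_1 = (-3, -2, -1)
  u_2 = (-5/14, -4/7, 31/14)
  u_3 = (-1/3, 7/15, 1/15)

Orthogonality check:
  u_2 · u_1 = 0 (should be 0)
  u_3 · u_1 = 0 (should be 0)
  u_3 · u_2 = 0 (should be 0)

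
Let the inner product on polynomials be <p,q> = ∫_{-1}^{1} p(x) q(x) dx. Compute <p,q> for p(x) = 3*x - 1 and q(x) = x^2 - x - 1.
<p,q> = -2/3

Expand the product: p(x)·q(x) = 3*x^3 - 4*x^2 - 2*x + 1.
∫_{-1}^{1} of each monomial x^k gives [2/(k+1) if k even, 0 if k odd]. Integrating term-by-term (or equivalently evaluating the antiderivative F(x) = 3*x^4/4 - 4*x^3/3 - x^2 + x at the endpoints):
  F(1) − F(−1) = -7/12 − (1/12) = -2/3.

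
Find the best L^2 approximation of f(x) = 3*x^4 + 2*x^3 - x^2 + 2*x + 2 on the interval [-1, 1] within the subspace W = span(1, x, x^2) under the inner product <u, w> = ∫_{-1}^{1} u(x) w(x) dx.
g(x) = 11*x^2/7 + 16*x/5 + 61/35

The best approximation g ∈ W is the orthogonal projection of f onto W. Writing g = a_0 + a_1 x + a_2 x^2, the coefficients solve the normal equations G · a = b where
  G_{ij} = <φ_i, φ_j> and b_i = <f, φ_i>, with φ_0 = 1, φ_1 = x, φ_2 = x^2.
G =
  [2, 0, 2/3]
  [0, 2/3, 0]
  [2/3, 0, 2/5],
b = (68/15, 32/15, 188/105).
Solving gives a_0 = 61/35, a_1 = 16/5, a_2 = 11/7, so
  g(x) = 11*x^2/7 + 16*x/5 + 61/35.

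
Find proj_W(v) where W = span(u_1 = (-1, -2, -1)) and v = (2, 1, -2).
proj_W(v) = (1/3, 2/3, 1/3)

Set up U = [u_1 | ... | u_1] ∈ R^(3×1). The projector onto W = col(U) is P = U (U^T U)^(-1) U^T.
Compute U^T U =
  [6],
and U^T v = (-2).
Solve U^T U · c = U^T v for the coefficients: c = (-1/3). The projection is proj_W(v) = U c.
Check: (v - proj_W(v)) · u_1 = 0  (should be 0).
Result: proj_W(v) = (1/3, 2/3, 1/3).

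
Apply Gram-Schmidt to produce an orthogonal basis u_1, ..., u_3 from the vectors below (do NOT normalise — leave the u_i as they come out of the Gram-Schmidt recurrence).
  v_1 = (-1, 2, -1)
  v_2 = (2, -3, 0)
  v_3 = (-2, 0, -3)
Orthogonal basis:
  u_1 = (-1, 2, -1)
  u_2 = (2/3, -1/3, -4/3)
  u_3 = (-27/14, -9/7, -9/14)

Apply the Gram-Schmidt recurrence
  u_1 = v_1
  u_i = v_i − Σ_{j<i} ((v_i · u_j) / (u_j · u_j)) · u_j.

Step by step this gives:
  u_1 = (-1, 2, -1)
  u_2 = (2/3, -1/3, -4/3)
  u_3 = (-27/14, -9/7, -9/14)

Orthogonality check:
  u_2 · u_1 = 0 (should be 0)
  u_3 · u_1 = 0 (should be 0)
  u_3 · u_2 = 0 (should be 0)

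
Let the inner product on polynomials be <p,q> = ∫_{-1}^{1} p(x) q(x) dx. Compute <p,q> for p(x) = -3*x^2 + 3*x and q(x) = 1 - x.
<p,q> = -4

Expand the product: p(x)·q(x) = 3*x^3 - 6*x^2 + 3*x.
∫_{-1}^{1} of each monomial x^k gives [2/(k+1) if k even, 0 if k odd]. Integrating term-by-term (or equivalently evaluating the antiderivative F(x) = 3*x^4/4 - 2*x^3 + 3*x^2/2 at the endpoints):
  F(1) − F(−1) = 1/4 − (17/4) = -4.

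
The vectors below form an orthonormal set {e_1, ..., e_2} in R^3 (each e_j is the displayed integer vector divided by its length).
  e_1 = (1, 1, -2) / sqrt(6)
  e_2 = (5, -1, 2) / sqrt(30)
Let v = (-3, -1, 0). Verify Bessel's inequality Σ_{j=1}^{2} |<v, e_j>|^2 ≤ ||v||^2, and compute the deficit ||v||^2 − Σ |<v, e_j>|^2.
Σ |<v, e_j>|^2 = 46/5; ||v||^2 = 10; deficit = 4/5

Write each e_j = u_j / sqrt(<u_j, u_j>) where u_j is the displayed integer vector. Then <v, e_j> = <v, u_j> / sqrt(<u_j, u_j>), so |<v, e_j>|^2 = <v, u_j>^2 / <u_j, u_j>.
Coefficients: <v, e_1> = -4/sqrt(6), <v, e_2> = -14/sqrt(30).
Square and sum: Σ |<v, e_j>|^2 = 46/5.
Compute ||v||^2 = v·v = 10.
Deficit = 10 − 46/5 = 4/5 ≥ 0, confirming Bessel's inequality. (The deficit equals ||v − Σ <v,e_j> e_j||^2, the squared distance from v to span{e_j}.)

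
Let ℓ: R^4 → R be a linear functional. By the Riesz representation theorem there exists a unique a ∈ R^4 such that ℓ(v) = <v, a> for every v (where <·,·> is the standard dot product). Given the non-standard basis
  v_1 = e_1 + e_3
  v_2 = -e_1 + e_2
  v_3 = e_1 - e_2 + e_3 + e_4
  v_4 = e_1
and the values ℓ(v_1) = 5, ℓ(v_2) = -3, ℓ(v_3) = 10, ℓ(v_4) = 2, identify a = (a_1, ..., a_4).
a = (2, -1, 3, 4)

Write a = (a_1, ..., a_4) in the standard basis. For each basis vector v_i, ℓ(v_i) = <v_i, a> is a linear equation in the a_j's. Collect the n equations into a matrix system V a = ℓ, where row i of V is v_i (expressed in the standard basis). Since V is invertible (lower-triangular with 1s on the diagonal, up to permutation), solve by back-substitution:
  V =
[[1, 0, 1, 0],
 [-1, 1, 0, 0],
 [1, -1, 1, 1],
 [1, 0, 0, 0]]
  V a = (5, -3, 10, 2)
Solving gives a = (2, -1, 3, 4).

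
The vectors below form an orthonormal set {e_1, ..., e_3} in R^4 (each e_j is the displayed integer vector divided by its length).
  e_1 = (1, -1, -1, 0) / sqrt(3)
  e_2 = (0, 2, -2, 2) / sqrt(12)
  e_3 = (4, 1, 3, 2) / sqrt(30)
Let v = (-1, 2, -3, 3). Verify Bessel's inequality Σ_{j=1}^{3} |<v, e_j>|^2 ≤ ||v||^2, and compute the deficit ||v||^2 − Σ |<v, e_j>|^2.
Σ |<v, e_j>|^2 = 133/6; ||v||^2 = 23; deficit = 5/6

Write each e_j = u_j / sqrt(<u_j, u_j>) where u_j is the displayed integer vector. Then <v, e_j> = <v, u_j> / sqrt(<u_j, u_j>), so |<v, e_j>|^2 = <v, u_j>^2 / <u_j, u_j>.
Coefficients: <v, e_1> = 0/sqrt(3), <v, e_2> = 16/sqrt(12), <v, e_3> = -5/sqrt(30).
Square and sum: Σ |<v, e_j>|^2 = 133/6.
Compute ||v||^2 = v·v = 23.
Deficit = 23 − 133/6 = 5/6 ≥ 0, confirming Bessel's inequality. (The deficit equals ||v − Σ <v,e_j> e_j||^2, the squared distance from v to span{e_j}.)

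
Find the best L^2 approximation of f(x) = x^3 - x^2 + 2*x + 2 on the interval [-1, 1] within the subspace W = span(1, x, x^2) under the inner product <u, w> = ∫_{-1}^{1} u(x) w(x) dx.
g(x) = -x^2 + 13*x/5 + 2

The best approximation g ∈ W is the orthogonal projection of f onto W. Writing g = a_0 + a_1 x + a_2 x^2, the coefficients solve the normal equations G · a = b where
  G_{ij} = <φ_i, φ_j> and b_i = <f, φ_i>, with φ_0 = 1, φ_1 = x, φ_2 = x^2.
G =
  [2, 0, 2/3]
  [0, 2/3, 0]
  [2/3, 0, 2/5],
b = (10/3, 26/15, 14/15).
Solving gives a_0 = 2, a_1 = 13/5, a_2 = -1, so
  g(x) = -x^2 + 13*x/5 + 2.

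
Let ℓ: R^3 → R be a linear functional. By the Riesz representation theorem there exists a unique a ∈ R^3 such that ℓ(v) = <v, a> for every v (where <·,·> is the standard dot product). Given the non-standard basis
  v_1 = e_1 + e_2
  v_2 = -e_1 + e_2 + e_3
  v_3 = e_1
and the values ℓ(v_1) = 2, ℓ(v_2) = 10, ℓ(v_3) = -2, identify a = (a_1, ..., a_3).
a = (-2, 4, 4)

Write a = (a_1, ..., a_3) in the standard basis. For each basis vector v_i, ℓ(v_i) = <v_i, a> is a linear equation in the a_j's. Collect the n equations into a matrix system V a = ℓ, where row i of V is v_i (expressed in the standard basis). Since V is invertible (lower-triangular with 1s on the diagonal, up to permutation), solve by back-substitution:
  V =
[[1, 1, 0],
 [-1, 1, 1],
 [1, 0, 0]]
  V a = (2, 10, -2)
Solving gives a = (-2, 4, 4).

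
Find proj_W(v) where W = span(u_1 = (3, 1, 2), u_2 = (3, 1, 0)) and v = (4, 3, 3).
proj_W(v) = (9/2, 3/2, 3)

Set up U = [u_1 | ... | u_2] ∈ R^(3×2). The projector onto W = col(U) is P = U (U^T U)^(-1) U^T.
Compute U^T U =
  [14, 10]
  [10, 10],
and U^T v = (21, 15).
Solve U^T U · c = U^T v for the coefficients: c = (3/2, 0). The projection is proj_W(v) = U c.
Check: (v - proj_W(v)) · u_1 = 0  (should be 0).
Check: (v - proj_W(v)) · u_2 = 0  (should be 0).
Result: proj_W(v) = (9/2, 3/2, 3).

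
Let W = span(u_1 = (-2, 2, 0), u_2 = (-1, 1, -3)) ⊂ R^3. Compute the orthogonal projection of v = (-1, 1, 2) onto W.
proj_W(v) = (-1, 1, 2)

Set up U = [u_1 | ... | u_2] ∈ R^(3×2). The projector onto W = col(U) is P = U (U^T U)^(-1) U^T.
Compute U^T U =
  [8, 4]
  [4, 11],
and U^T v = (4, -4).
Solve U^T U · c = U^T v for the coefficients: c = (5/6, -2/3). The projection is proj_W(v) = U c.
Check: (v - proj_W(v)) · u_1 = 0  (should be 0).
Check: (v - proj_W(v)) · u_2 = 0  (should be 0).
Result: proj_W(v) = (-1, 1, 2).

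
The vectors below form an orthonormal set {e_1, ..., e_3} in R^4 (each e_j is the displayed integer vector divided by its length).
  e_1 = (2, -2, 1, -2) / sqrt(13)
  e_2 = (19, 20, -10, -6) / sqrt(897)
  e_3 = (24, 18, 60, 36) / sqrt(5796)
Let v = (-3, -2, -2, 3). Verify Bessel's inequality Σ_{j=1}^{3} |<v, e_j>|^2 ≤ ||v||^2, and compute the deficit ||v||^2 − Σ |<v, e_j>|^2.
Σ |<v, e_j>|^2 = 425/21; ||v||^2 = 26; deficit = 121/21

Write each e_j = u_j / sqrt(<u_j, u_j>) where u_j is the displayed integer vector. Then <v, e_j> = <v, u_j> / sqrt(<u_j, u_j>), so |<v, e_j>|^2 = <v, u_j>^2 / <u_j, u_j>.
Coefficients: <v, e_1> = -10/sqrt(13), <v, e_2> = -95/sqrt(897), <v, e_3> = -120/sqrt(5796).
Square and sum: Σ |<v, e_j>|^2 = 425/21.
Compute ||v||^2 = v·v = 26.
Deficit = 26 − 425/21 = 121/21 ≥ 0, confirming Bessel's inequality. (The deficit equals ||v − Σ <v,e_j> e_j||^2, the squared distance from v to span{e_j}.)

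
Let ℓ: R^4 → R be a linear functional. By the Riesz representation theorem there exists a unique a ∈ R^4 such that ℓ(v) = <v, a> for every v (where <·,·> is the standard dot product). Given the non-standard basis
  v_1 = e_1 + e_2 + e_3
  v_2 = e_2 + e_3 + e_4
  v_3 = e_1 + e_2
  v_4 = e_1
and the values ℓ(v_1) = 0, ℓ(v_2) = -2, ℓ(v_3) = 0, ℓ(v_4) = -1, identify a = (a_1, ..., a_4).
a = (-1, 1, 0, -3)

Write a = (a_1, ..., a_4) in the standard basis. For each basis vector v_i, ℓ(v_i) = <v_i, a> is a linear equation in the a_j's. Collect the n equations into a matrix system V a = ℓ, where row i of V is v_i (expressed in the standard basis). Since V is invertible (lower-triangular with 1s on the diagonal, up to permutation), solve by back-substitution:
  V =
[[1, 1, 1, 0],
 [0, 1, 1, 1],
 [1, 1, 0, 0],
 [1, 0, 0, 0]]
  V a = (0, -2, 0, -1)
Solving gives a = (-1, 1, 0, -3).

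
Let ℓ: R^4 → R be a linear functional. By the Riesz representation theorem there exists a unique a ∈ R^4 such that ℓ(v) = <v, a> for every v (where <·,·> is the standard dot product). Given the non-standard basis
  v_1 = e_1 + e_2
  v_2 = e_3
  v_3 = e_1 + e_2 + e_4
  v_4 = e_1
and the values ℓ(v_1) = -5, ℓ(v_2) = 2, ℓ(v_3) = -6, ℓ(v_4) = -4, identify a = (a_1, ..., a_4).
a = (-4, -1, 2, -1)

Write a = (a_1, ..., a_4) in the standard basis. For each basis vector v_i, ℓ(v_i) = <v_i, a> is a linear equation in the a_j's. Collect the n equations into a matrix system V a = ℓ, where row i of V is v_i (expressed in the standard basis). Since V is invertible (lower-triangular with 1s on the diagonal, up to permutation), solve by back-substitution:
  V =
[[1, 1, 0, 0],
 [0, 0, 1, 0],
 [1, 1, 0, 1],
 [1, 0, 0, 0]]
  V a = (-5, 2, -6, -4)
Solving gives a = (-4, -1, 2, -1).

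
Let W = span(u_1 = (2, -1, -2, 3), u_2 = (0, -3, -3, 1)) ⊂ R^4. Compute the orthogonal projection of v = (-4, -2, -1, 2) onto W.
proj_W(v) = (-94/99, -214/99, -167/99, -6/11)

Set up U = [u_1 | ... | u_2] ∈ R^(4×2). The projector onto W = col(U) is P = U (U^T U)^(-1) U^T.
Compute U^T U =
  [18, 12]
  [12, 19],
and U^T v = (2, 11).
Solve U^T U · c = U^T v for the coefficients: c = (-47/99, 29/33). The projection is proj_W(v) = U c.
Check: (v - proj_W(v)) · u_1 = 0  (should be 0).
Check: (v - proj_W(v)) · u_2 = 0  (should be 0).
Result: proj_W(v) = (-94/99, -214/99, -167/99, -6/11).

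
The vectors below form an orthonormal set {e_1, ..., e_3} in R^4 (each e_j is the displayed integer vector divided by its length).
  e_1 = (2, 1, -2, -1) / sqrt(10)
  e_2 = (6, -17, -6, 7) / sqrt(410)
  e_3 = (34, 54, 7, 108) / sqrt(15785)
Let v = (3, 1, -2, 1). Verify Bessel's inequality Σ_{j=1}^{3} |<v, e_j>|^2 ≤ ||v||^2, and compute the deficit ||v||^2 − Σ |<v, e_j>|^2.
Σ |<v, e_j>|^2 = 1150/77; ||v||^2 = 15; deficit = 5/77

Write each e_j = u_j / sqrt(<u_j, u_j>) where u_j is the displayed integer vector. Then <v, e_j> = <v, u_j> / sqrt(<u_j, u_j>), so |<v, e_j>|^2 = <v, u_j>^2 / <u_j, u_j>.
Coefficients: <v, e_1> = 10/sqrt(10), <v, e_2> = 20/sqrt(410), <v, e_3> = 250/sqrt(15785).
Square and sum: Σ |<v, e_j>|^2 = 1150/77.
Compute ||v||^2 = v·v = 15.
Deficit = 15 − 1150/77 = 5/77 ≥ 0, confirming Bessel's inequality. (The deficit equals ||v − Σ <v,e_j> e_j||^2, the squared distance from v to span{e_j}.)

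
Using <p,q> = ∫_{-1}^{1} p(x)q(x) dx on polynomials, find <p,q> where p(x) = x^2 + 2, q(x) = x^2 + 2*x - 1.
<p,q> = -44/15

Expand the product: p(x)·q(x) = x^4 + 2*x^3 + x^2 + 4*x - 2.
∫_{-1}^{1} of each monomial x^k gives [2/(k+1) if k even, 0 if k odd]. Integrating term-by-term (or equivalently evaluating the antiderivative F(x) = x^5/5 + x^4/2 + x^3/3 + 2*x^2 - 2*x at the endpoints):
  F(1) − F(−1) = 31/30 − (119/30) = -44/15.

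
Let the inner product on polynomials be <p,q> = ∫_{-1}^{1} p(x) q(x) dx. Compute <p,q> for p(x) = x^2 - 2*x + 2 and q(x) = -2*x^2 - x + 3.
<p,q> = 178/15

Expand the product: p(x)·q(x) = -2*x^4 + 3*x^3 + x^2 - 8*x + 6.
∫_{-1}^{1} of each monomial x^k gives [2/(k+1) if k even, 0 if k odd]. Integrating term-by-term (or equivalently evaluating the antiderivative F(x) = -2*x^5/5 + 3*x^4/4 + x^3/3 - 4*x^2 + 6*x at the endpoints):
  F(1) − F(−1) = 161/60 − (-551/60) = 178/15.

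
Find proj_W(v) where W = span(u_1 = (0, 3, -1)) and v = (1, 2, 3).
proj_W(v) = (0, 9/10, -3/10)

Set up U = [u_1 | ... | u_1] ∈ R^(3×1). The projector onto W = col(U) is P = U (U^T U)^(-1) U^T.
Compute U^T U =
  [10],
and U^T v = (3).
Solve U^T U · c = U^T v for the coefficients: c = (3/10). The projection is proj_W(v) = U c.
Check: (v - proj_W(v)) · u_1 = 0  (should be 0).
Result: proj_W(v) = (0, 9/10, -3/10).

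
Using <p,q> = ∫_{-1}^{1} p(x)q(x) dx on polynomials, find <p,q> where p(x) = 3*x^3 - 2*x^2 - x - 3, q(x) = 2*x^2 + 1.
<p,q> = -194/15

Expand the product: p(x)·q(x) = 6*x^5 - 4*x^4 + x^3 - 8*x^2 - x - 3.
∫_{-1}^{1} of each monomial x^k gives [2/(k+1) if k even, 0 if k odd]. Integrating term-by-term (or equivalently evaluating the antiderivative F(x) = x^6 - 4*x^5/5 + x^4/4 - 8*x^3/3 - x^2/2 - 3*x at the endpoints):
  F(1) − F(−1) = -343/60 − (433/60) = -194/15.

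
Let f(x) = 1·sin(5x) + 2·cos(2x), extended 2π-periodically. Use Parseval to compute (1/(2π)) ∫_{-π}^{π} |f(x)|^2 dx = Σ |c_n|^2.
Σ |c_n|^2 = 5/2

Expand |f|^2 and use orthogonality of {sin(nx), cos(mx)} on [-π, π]:
  ∫_{-π}^{π} sin(nx)^2 dx = π, ∫ cos(mx)^2 dx = π, and cross terms integrate to 0.
So ∫_{-π}^{π} f(x)^2 dx = 1^2 · π + 2^2 · π = (1 + 4)π.
Divide by 2π: (1 + 4)/2 = 5/2.
By Parseval, this equals Σ |c_n|^2.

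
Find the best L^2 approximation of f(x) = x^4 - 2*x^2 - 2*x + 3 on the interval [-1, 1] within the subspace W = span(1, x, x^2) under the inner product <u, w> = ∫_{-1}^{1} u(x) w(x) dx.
g(x) = -8*x^2/7 - 2*x + 102/35

The best approximation g ∈ W is the orthogonal projection of f onto W. Writing g = a_0 + a_1 x + a_2 x^2, the coefficients solve the normal equations G · a = b where
  G_{ij} = <φ_i, φ_j> and b_i = <f, φ_i>, with φ_0 = 1, φ_1 = x, φ_2 = x^2.
G =
  [2, 0, 2/3]
  [0, 2/3, 0]
  [2/3, 0, 2/5],
b = (76/15, -4/3, 52/35).
Solving gives a_0 = 102/35, a_1 = -2, a_2 = -8/7, so
  g(x) = -8*x^2/7 - 2*x + 102/35.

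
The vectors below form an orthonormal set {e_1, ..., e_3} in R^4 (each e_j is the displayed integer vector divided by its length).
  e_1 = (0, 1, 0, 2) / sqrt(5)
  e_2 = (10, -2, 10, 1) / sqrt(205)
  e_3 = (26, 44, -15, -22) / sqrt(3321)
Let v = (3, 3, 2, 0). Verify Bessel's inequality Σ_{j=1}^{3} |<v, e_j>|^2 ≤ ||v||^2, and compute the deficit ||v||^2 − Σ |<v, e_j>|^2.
Σ |<v, e_j>|^2 = 21; ||v||^2 = 22; deficit = 1

Write each e_j = u_j / sqrt(<u_j, u_j>) where u_j is the displayed integer vector. Then <v, e_j> = <v, u_j> / sqrt(<u_j, u_j>), so |<v, e_j>|^2 = <v, u_j>^2 / <u_j, u_j>.
Coefficients: <v, e_1> = 3/sqrt(5), <v, e_2> = 44/sqrt(205), <v, e_3> = 180/sqrt(3321).
Square and sum: Σ |<v, e_j>|^2 = 21.
Compute ||v||^2 = v·v = 22.
Deficit = 22 − 21 = 1 ≥ 0, confirming Bessel's inequality. (The deficit equals ||v − Σ <v,e_j> e_j||^2, the squared distance from v to span{e_j}.)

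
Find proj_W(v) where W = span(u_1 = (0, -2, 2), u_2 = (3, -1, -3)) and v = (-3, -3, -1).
proj_W(v) = (-3/17, -15/17, 19/17)

Set up U = [u_1 | ... | u_2] ∈ R^(3×2). The projector onto W = col(U) is P = U (U^T U)^(-1) U^T.
Compute U^T U =
  [8, -4]
  [-4, 19],
and U^T v = (4, -3).
Solve U^T U · c = U^T v for the coefficients: c = (8/17, -1/17). The projection is proj_W(v) = U c.
Check: (v - proj_W(v)) · u_1 = 0  (should be 0).
Check: (v - proj_W(v)) · u_2 = 0  (should be 0).
Result: proj_W(v) = (-3/17, -15/17, 19/17).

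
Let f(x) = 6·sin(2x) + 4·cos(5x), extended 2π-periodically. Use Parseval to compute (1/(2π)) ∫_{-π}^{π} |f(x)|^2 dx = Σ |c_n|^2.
Σ |c_n|^2 = 26

Expand |f|^2 and use orthogonality of {sin(nx), cos(mx)} on [-π, π]:
  ∫_{-π}^{π} sin(nx)^2 dx = π, ∫ cos(mx)^2 dx = π, and cross terms integrate to 0.
So ∫_{-π}^{π} f(x)^2 dx = 6^2 · π + 4^2 · π = (36 + 16)π.
Divide by 2π: (36 + 16)/2 = 26.
By Parseval, this equals Σ |c_n|^2.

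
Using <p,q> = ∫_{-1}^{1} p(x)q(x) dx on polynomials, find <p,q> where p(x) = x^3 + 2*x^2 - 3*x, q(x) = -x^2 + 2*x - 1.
<p,q> = -16/3

Expand the product: p(x)·q(x) = -x^5 + 6*x^3 - 8*x^2 + 3*x.
∫_{-1}^{1} of each monomial x^k gives [2/(k+1) if k even, 0 if k odd]. Integrating term-by-term (or equivalently evaluating the antiderivative F(x) = -x^6/6 + 3*x^4/2 - 8*x^3/3 + 3*x^2/2 at the endpoints):
  F(1) − F(−1) = 1/6 − (11/2) = -16/3.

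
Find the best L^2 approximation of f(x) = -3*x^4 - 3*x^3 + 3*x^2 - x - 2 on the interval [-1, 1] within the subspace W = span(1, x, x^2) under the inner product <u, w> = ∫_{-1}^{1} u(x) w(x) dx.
g(x) = 3*x^2/7 - 14*x/5 - 61/35

The best approximation g ∈ W is the orthogonal projection of f onto W. Writing g = a_0 + a_1 x + a_2 x^2, the coefficients solve the normal equations G · a = b where
  G_{ij} = <φ_i, φ_j> and b_i = <f, φ_i>, with φ_0 = 1, φ_1 = x, φ_2 = x^2.
G =
  [2, 0, 2/3]
  [0, 2/3, 0]
  [2/3, 0, 2/5],
b = (-16/5, -28/15, -104/105).
Solving gives a_0 = -61/35, a_1 = -14/5, a_2 = 3/7, so
  g(x) = 3*x^2/7 - 14*x/5 - 61/35.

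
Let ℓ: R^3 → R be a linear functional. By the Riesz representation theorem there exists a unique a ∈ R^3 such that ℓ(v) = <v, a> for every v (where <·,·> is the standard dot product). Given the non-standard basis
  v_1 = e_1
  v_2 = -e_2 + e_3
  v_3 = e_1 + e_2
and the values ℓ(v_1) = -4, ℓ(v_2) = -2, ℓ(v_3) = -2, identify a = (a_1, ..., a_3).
a = (-4, 2, 0)

Write a = (a_1, ..., a_3) in the standard basis. For each basis vector v_i, ℓ(v_i) = <v_i, a> is a linear equation in the a_j's. Collect the n equations into a matrix system V a = ℓ, where row i of V is v_i (expressed in the standard basis). Since V is invertible (lower-triangular with 1s on the diagonal, up to permutation), solve by back-substitution:
  V =
[[1, 0, 0],
 [0, -1, 1],
 [1, 1, 0]]
  V a = (-4, -2, -2)
Solving gives a = (-4, 2, 0).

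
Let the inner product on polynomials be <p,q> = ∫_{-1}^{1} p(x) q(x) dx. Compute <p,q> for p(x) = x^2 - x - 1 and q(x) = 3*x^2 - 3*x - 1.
<p,q> = 38/15

Expand the product: p(x)·q(x) = 3*x^4 - 6*x^3 - x^2 + 4*x + 1.
∫_{-1}^{1} of each monomial x^k gives [2/(k+1) if k even, 0 if k odd]. Integrating term-by-term (or equivalently evaluating the antiderivative F(x) = 3*x^5/5 - 3*x^4/2 - x^3/3 + 2*x^2 + x at the endpoints):
  F(1) − F(−1) = 53/30 − (-23/30) = 38/15.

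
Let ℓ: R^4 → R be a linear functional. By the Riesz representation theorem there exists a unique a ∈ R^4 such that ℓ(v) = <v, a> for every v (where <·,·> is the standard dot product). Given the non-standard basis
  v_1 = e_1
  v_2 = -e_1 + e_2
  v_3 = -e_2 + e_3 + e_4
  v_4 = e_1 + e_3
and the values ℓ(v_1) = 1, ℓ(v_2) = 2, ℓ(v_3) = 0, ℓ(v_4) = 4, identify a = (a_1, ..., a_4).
a = (1, 3, 3, 0)

Write a = (a_1, ..., a_4) in the standard basis. For each basis vector v_i, ℓ(v_i) = <v_i, a> is a linear equation in the a_j's. Collect the n equations into a matrix system V a = ℓ, where row i of V is v_i (expressed in the standard basis). Since V is invertible (lower-triangular with 1s on the diagonal, up to permutation), solve by back-substitution:
  V =
[[1, 0, 0, 0],
 [-1, 1, 0, 0],
 [0, -1, 1, 1],
 [1, 0, 1, 0]]
  V a = (1, 2, 0, 4)
Solving gives a = (1, 3, 3, 0).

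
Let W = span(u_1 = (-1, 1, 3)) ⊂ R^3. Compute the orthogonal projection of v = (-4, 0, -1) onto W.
proj_W(v) = (-1/11, 1/11, 3/11)

Set up U = [u_1 | ... | u_1] ∈ R^(3×1). The projector onto W = col(U) is P = U (U^T U)^(-1) U^T.
Compute U^T U =
  [11],
and U^T v = (1).
Solve U^T U · c = U^T v for the coefficients: c = (1/11). The projection is proj_W(v) = U c.
Check: (v - proj_W(v)) · u_1 = 0  (should be 0).
Result: proj_W(v) = (-1/11, 1/11, 3/11).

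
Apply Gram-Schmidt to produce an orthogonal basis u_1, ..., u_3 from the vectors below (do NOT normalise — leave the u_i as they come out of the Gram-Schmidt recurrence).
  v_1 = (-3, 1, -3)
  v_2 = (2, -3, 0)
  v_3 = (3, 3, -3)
Orthogonal basis:
  u_1 = (-3, 1, -3)
  u_2 = (11/19, -48/19, -27/19)
  u_3 = (297/83, 198/83, -231/83)

Apply the Gram-Schmidt recurrence
  u_1 = v_1
  u_i = v_i − Σ_{j<i} ((v_i · u_j) / (u_j · u_j)) · u_j.

Step by step this gives:
  u_1 = (-3, 1, -3)
  u_2 = (11/19, -48/19, -27/19)
  u_3 = (297/83, 198/83, -231/83)

Orthogonality check:
  u_2 · u_1 = 0 (should be 0)
  u_3 · u_1 = 0 (should be 0)
  u_3 · u_2 = 0 (should be 0)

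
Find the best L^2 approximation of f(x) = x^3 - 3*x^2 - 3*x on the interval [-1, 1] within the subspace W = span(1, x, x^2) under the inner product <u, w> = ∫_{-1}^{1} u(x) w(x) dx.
g(x) = -3*x^2 - 12*x/5

The best approximation g ∈ W is the orthogonal projection of f onto W. Writing g = a_0 + a_1 x + a_2 x^2, the coefficients solve the normal equations G · a = b where
  G_{ij} = <φ_i, φ_j> and b_i = <f, φ_i>, with φ_0 = 1, φ_1 = x, φ_2 = x^2.
G =
  [2, 0, 2/3]
  [0, 2/3, 0]
  [2/3, 0, 2/5],
b = (-2, -8/5, -6/5).
Solving gives a_0 = 0, a_1 = -12/5, a_2 = -3, so
  g(x) = -3*x^2 - 12*x/5.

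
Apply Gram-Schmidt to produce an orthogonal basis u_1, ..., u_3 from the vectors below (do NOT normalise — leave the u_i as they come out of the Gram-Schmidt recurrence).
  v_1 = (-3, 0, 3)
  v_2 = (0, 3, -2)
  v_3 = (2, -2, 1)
Orthogonal basis:
  u_1 = (-3, 0, 3)
  u_2 = (-1, 3, -1)
  u_3 = (15/22, 5/11, 15/22)

Apply the Gram-Schmidt recurrence
  u_1 = v_1
  u_i = v_i − Σ_{j<i} ((v_i · u_j) / (u_j · u_j)) · u_j.

Step by step this gives:
  u_1 = (-3, 0, 3)
  u_2 = (-1, 3, -1)
  u_3 = (15/22, 5/11, 15/22)

Orthogonality check:
  u_2 · u_1 = 0 (should be 0)
  u_3 · u_1 = 0 (should be 0)
  u_3 · u_2 = 0 (should be 0)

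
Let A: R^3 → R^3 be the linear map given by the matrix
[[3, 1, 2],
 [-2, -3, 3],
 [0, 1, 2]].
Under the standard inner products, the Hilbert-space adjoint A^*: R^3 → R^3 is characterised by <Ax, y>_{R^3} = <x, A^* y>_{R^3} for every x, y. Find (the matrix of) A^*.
A^* = A^T =
[[3, -2, 0],
 [1, -3, 1],
 [2, 3, 2]]

For real matrices with standard dot products, the defining identity <Ax, y> = <x, A^* y> gives (Ax)^T y = x^T (A^*) y, i.e. x^T A^T y = x^T (A^*) y. Since this holds for all x, y, we must have A^* = A^T. Therefore
A^* =
[[3, -2, 0],
 [1, -3, 1],
 [2, 3, 2]].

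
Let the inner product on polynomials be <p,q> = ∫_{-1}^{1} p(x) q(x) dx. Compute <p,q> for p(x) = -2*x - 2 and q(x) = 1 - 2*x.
<p,q> = -4/3

Expand the product: p(x)·q(x) = 4*x^2 + 2*x - 2.
∫_{-1}^{1} of each monomial x^k gives [2/(k+1) if k even, 0 if k odd]. Integrating term-by-term (or equivalently evaluating the antiderivative F(x) = 4*x^3/3 + x^2 - 2*x at the endpoints):
  F(1) − F(−1) = 1/3 − (5/3) = -4/3.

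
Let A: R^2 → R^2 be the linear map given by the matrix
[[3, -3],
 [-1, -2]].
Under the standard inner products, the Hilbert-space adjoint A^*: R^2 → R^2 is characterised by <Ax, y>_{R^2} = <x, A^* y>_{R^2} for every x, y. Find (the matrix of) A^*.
A^* = A^T =
[[3, -1],
 [-3, -2]]

For real matrices with standard dot products, the defining identity <Ax, y> = <x, A^* y> gives (Ax)^T y = x^T (A^*) y, i.e. x^T A^T y = x^T (A^*) y. Since this holds for all x, y, we must have A^* = A^T. Therefore
A^* =
[[3, -1],
 [-3, -2]].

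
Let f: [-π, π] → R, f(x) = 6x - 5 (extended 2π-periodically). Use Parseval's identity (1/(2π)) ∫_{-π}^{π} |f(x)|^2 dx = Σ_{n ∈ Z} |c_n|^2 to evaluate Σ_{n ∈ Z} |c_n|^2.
Σ |c_n|^2 = 12π^2 + 25

Expand and integrate term by term over [-π, π]:
  ∫ (6x)^2 dx = 36·(2π^3/3); ∫ 2·6·(-5)·x dx = 0 (odd integrand); ∫ (-5)^2 dx = 25·2π.
So (1/(2π)) ∫_{-π}^{π} (6x - 5)^2 dx = 36π^2/3 + 25 = 12π^2 + 25.
Parseval ⇒ Σ |c_n|^2 = 12π^2 + 25.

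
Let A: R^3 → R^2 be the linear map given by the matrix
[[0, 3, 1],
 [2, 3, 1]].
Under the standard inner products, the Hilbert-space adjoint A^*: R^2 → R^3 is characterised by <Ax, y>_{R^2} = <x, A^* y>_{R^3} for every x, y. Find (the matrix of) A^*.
A^* = A^T =
[[0, 2],
 [3, 3],
 [1, 1]]

For real matrices with standard dot products, the defining identity <Ax, y> = <x, A^* y> gives (Ax)^T y = x^T (A^*) y, i.e. x^T A^T y = x^T (A^*) y. Since this holds for all x, y, we must have A^* = A^T. Therefore
A^* =
[[0, 2],
 [3, 3],
 [1, 1]].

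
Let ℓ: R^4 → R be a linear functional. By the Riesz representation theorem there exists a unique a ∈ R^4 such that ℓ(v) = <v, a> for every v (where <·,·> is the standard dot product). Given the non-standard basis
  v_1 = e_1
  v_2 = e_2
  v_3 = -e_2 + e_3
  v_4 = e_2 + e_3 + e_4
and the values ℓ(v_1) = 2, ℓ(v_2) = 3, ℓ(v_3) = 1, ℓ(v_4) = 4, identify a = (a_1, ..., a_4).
a = (2, 3, 4, -3)

Write a = (a_1, ..., a_4) in the standard basis. For each basis vector v_i, ℓ(v_i) = <v_i, a> is a linear equation in the a_j's. Collect the n equations into a matrix system V a = ℓ, where row i of V is v_i (expressed in the standard basis). Since V is invertible (lower-triangular with 1s on the diagonal, up to permutation), solve by back-substitution:
  V =
[[1, 0, 0, 0],
 [0, 1, 0, 0],
 [0, -1, 1, 0],
 [0, 1, 1, 1]]
  V a = (2, 3, 1, 4)
Solving gives a = (2, 3, 4, -3).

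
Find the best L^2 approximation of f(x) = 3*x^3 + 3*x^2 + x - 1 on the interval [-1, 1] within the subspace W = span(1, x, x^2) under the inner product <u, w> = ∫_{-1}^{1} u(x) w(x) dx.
g(x) = 3*x^2 + 14*x/5 - 1

The best approximation g ∈ W is the orthogonal projection of f onto W. Writing g = a_0 + a_1 x + a_2 x^2, the coefficients solve the normal equations G · a = b where
  G_{ij} = <φ_i, φ_j> and b_i = <f, φ_i>, with φ_0 = 1, φ_1 = x, φ_2 = x^2.
G =
  [2, 0, 2/3]
  [0, 2/3, 0]
  [2/3, 0, 2/5],
b = (0, 28/15, 8/15).
Solving gives a_0 = -1, a_1 = 14/5, a_2 = 3, so
  g(x) = 3*x^2 + 14*x/5 - 1.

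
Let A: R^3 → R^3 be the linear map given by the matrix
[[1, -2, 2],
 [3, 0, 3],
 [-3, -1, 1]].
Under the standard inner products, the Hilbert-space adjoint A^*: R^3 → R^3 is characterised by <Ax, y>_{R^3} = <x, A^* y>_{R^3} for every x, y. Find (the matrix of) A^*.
A^* = A^T =
[[1, 3, -3],
 [-2, 0, -1],
 [2, 3, 1]]

For real matrices with standard dot products, the defining identity <Ax, y> = <x, A^* y> gives (Ax)^T y = x^T (A^*) y, i.e. x^T A^T y = x^T (A^*) y. Since this holds for all x, y, we must have A^* = A^T. Therefore
A^* =
[[1, 3, -3],
 [-2, 0, -1],
 [2, 3, 1]].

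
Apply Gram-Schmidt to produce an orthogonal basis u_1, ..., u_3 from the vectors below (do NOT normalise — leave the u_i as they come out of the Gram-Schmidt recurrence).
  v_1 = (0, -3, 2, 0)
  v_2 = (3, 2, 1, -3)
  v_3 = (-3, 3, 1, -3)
Orthogonal basis:
  u_1 = (0, -3, 2, 0)
  u_2 = (3, 14/13, 21/13, -3)
  u_3 = (-1038/283, 324/283, 486/283, -660/283)

Apply the Gram-Schmidt recurrence
  u_1 = v_1
  u_i = v_i − Σ_{j<i} ((v_i · u_j) / (u_j · u_j)) · u_j.

Step by step this gives:
  u_1 = (0, -3, 2, 0)
  u_2 = (3, 14/13, 21/13, -3)
  u_3 = (-1038/283, 324/283, 486/283, -660/283)

Orthogonality check:
  u_2 · u_1 = 0 (should be 0)
  u_3 · u_1 = 0 (should be 0)
  u_3 · u_2 = 0 (should be 0)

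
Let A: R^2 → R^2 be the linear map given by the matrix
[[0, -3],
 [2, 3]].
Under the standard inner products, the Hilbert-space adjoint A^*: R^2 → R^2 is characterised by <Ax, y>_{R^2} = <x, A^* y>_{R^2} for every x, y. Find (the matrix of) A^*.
A^* = A^T =
[[0, 2],
 [-3, 3]]

For real matrices with standard dot products, the defining identity <Ax, y> = <x, A^* y> gives (Ax)^T y = x^T (A^*) y, i.e. x^T A^T y = x^T (A^*) y. Since this holds for all x, y, we must have A^* = A^T. Therefore
A^* =
[[0, 2],
 [-3, 3]].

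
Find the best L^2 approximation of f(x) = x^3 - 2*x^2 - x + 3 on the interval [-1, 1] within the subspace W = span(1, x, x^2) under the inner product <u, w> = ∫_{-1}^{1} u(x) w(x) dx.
g(x) = -2*x^2 - 2*x/5 + 3

The best approximation g ∈ W is the orthogonal projection of f onto W. Writing g = a_0 + a_1 x + a_2 x^2, the coefficients solve the normal equations G · a = b where
  G_{ij} = <φ_i, φ_j> and b_i = <f, φ_i>, with φ_0 = 1, φ_1 = x, φ_2 = x^2.
G =
  [2, 0, 2/3]
  [0, 2/3, 0]
  [2/3, 0, 2/5],
b = (14/3, -4/15, 6/5).
Solving gives a_0 = 3, a_1 = -2/5, a_2 = -2, so
  g(x) = -2*x^2 - 2*x/5 + 3.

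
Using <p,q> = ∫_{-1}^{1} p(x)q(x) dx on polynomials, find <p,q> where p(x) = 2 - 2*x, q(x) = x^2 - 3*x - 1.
<p,q> = 4/3

Expand the product: p(x)·q(x) = -2*x^3 + 8*x^2 - 4*x - 2.
∫_{-1}^{1} of each monomial x^k gives [2/(k+1) if k even, 0 if k odd]. Integrating term-by-term (or equivalently evaluating the antiderivative F(x) = -x^4/2 + 8*x^3/3 - 2*x^2 - 2*x at the endpoints):
  F(1) − F(−1) = -11/6 − (-19/6) = 4/3.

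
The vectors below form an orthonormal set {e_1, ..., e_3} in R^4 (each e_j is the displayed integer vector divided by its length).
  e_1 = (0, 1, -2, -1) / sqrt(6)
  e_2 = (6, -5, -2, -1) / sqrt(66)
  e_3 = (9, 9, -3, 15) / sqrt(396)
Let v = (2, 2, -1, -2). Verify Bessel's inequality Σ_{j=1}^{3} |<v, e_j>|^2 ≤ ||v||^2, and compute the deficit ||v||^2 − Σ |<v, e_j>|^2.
Σ |<v, e_j>|^2 = 27/4; ||v||^2 = 13; deficit = 25/4

Write each e_j = u_j / sqrt(<u_j, u_j>) where u_j is the displayed integer vector. Then <v, e_j> = <v, u_j> / sqrt(<u_j, u_j>), so |<v, e_j>|^2 = <v, u_j>^2 / <u_j, u_j>.
Coefficients: <v, e_1> = 6/sqrt(6), <v, e_2> = 6/sqrt(66), <v, e_3> = 9/sqrt(396).
Square and sum: Σ |<v, e_j>|^2 = 27/4.
Compute ||v||^2 = v·v = 13.
Deficit = 13 − 27/4 = 25/4 ≥ 0, confirming Bessel's inequality. (The deficit equals ||v − Σ <v,e_j> e_j||^2, the squared distance from v to span{e_j}.)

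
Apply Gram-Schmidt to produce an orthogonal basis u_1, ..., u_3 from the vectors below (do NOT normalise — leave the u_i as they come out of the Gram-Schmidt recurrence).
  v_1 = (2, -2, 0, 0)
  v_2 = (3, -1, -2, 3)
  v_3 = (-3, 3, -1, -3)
Orthogonal basis:
  u_1 = (2, -2, 0, 0)
  u_2 = (1, 1, -2, 3)
  u_3 = (7/15, 7/15, -29/15, -8/5)

Apply the Gram-Schmidt recurrence
  u_1 = v_1
  u_i = v_i − Σ_{j<i} ((v_i · u_j) / (u_j · u_j)) · u_j.

Step by step this gives:
  u_1 = (2, -2, 0, 0)
  u_2 = (1, 1, -2, 3)
  u_3 = (7/15, 7/15, -29/15, -8/5)

Orthogonality check:
  u_2 · u_1 = 0 (should be 0)
  u_3 · u_1 = 0 (should be 0)
  u_3 · u_2 = 0 (should be 0)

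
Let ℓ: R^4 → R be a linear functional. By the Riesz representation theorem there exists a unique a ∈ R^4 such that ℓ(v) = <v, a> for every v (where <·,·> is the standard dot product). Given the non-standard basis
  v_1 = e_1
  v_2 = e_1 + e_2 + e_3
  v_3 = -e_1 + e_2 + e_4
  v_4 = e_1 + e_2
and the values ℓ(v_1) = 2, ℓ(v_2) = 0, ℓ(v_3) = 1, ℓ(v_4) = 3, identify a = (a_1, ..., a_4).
a = (2, 1, -3, 2)

Write a = (a_1, ..., a_4) in the standard basis. For each basis vector v_i, ℓ(v_i) = <v_i, a> is a linear equation in the a_j's. Collect the n equations into a matrix system V a = ℓ, where row i of V is v_i (expressed in the standard basis). Since V is invertible (lower-triangular with 1s on the diagonal, up to permutation), solve by back-substitution:
  V =
[[1, 0, 0, 0],
 [1, 1, 1, 0],
 [-1, 1, 0, 1],
 [1, 1, 0, 0]]
  V a = (2, 0, 1, 3)
Solving gives a = (2, 1, -3, 2).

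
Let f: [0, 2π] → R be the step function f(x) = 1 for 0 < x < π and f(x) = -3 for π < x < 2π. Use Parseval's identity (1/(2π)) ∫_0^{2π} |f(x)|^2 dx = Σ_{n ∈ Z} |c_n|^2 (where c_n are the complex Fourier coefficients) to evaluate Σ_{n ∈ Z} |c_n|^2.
Σ |c_n|^2 = 5

Parseval equates the L^2 energy of f (normalised by 1/(2π)) with the ℓ^2 sum of its Fourier coefficients: (1/(2π)) ∫_0^{2π} |f|^2 = Σ |c_n|^2.
Compute the left side: (1/(2π)) [∫_0^π 1^2 dx + ∫_π^{2π} (-3)^2 dx] = (1/(2π)) · (1π + 9π) = (1 + 9)/2 = 5.
So Σ_{n ∈ Z} |c_n|^2 = 5.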